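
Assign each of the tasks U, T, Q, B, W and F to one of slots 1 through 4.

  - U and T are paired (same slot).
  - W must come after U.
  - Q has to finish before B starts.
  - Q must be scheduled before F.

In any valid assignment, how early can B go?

2

Precedence pushes B to at least 2.
B at 2 is achievable: B -> 2; Q -> 1; T -> 1; W -> 2; F -> 2; U -> 1.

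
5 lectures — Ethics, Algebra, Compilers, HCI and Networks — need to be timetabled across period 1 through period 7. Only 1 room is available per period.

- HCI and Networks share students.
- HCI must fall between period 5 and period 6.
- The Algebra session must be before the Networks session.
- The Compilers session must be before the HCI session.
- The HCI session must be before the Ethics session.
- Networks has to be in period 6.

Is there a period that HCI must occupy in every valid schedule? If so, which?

period 5

HCI's window is period 5–period 6.
Networks is fixed at period 6, and HCI can't share a period with Networks.
So HCI must be period 5.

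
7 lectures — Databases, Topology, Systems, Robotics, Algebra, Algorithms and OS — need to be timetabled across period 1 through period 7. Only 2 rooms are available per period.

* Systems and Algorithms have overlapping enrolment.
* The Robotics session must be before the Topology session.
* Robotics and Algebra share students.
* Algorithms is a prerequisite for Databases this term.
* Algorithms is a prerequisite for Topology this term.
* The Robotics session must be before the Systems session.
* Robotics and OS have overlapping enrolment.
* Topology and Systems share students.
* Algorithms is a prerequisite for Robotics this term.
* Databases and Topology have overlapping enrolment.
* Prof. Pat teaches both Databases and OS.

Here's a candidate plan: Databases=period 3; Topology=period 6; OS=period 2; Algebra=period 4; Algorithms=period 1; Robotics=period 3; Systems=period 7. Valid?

Algorithms is a prerequisite for Topology this term — holds.
The Robotics session must be before the Topology session — holds.
Systems and Algorithms have overlapping enrolment — holds.
Robotics and OS have overlapping enrolment — holds.
Topology and Systems share students — holds.
Only 2 rooms are available per period — holds.
Prof. Pat teaches both Databases and OS — holds.
Algorithms is a prerequisite for Robotics this term — holds.
The Robotics session must be before the Systems session — holds.
Algorithms is a prerequisite for Databases this term — holds.
Databases and Topology have overlapping enrolment — holds.
Robotics and Algebra share students — holds.

Valid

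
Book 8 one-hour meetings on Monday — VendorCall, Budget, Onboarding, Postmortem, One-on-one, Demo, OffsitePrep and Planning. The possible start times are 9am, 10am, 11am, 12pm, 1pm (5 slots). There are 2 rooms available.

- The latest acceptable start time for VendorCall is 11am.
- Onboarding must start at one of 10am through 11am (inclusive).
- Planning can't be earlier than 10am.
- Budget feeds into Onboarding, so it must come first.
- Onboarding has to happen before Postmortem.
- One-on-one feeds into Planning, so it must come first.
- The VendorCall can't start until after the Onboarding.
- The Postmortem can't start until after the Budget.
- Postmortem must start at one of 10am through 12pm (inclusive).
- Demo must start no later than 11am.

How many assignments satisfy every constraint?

Splitting on Postmortem: it can be 11am (14), 12pm (45). Listing each branch's schedules as (VendorCall, Budget, Onboarding, One-on-one, Demo, OffsitePrep, Planning):
Postmortem=11am: (11am,9am,10am,9am,10am,12pm,12pm) (11am,9am,10am,9am,10am,12pm,1pm) (11am,9am,10am,9am,10am,1pm,12pm) (11am,9am,10am,9am,10am,1pm,1pm) (11am,9am,10am,10am,9am,12pm,12pm) (11am,9am,10am,10am,9am,12pm,1pm) (11am,9am,10am,10am,9am,1pm,12pm) (11am,9am,10am,10am,9am,1pm,1pm) (11am,9am,10am,12pm,9am,10am,1pm) (11am,9am,10am,12pm,9am,12pm,1pm) (11am,9am,10am,12pm,9am,1pm,1pm) (11am,9am,10am,12pm,10am,9am,1pm) (11am,9am,10am,12pm,10am,12pm,1pm) (11am,9am,10am,12pm,10am,1pm,1pm) — 14.
Postmortem=12pm: (11am,9am,10am,9am,10am,11am,12pm) (11am,9am,10am,9am,10am,11am,1pm) (11am,9am,10am,9am,10am,12pm,11am) (11am,9am,10am,9am,10am,12pm,1pm) (11am,9am,10am,9am,10am,1pm,11am) (11am,9am,10am,9am,10am,1pm,12pm) (11am,9am,10am,9am,10am,1pm,1pm) (11am,9am,10am,9am,11am,10am,12pm) (11am,9am,10am,9am,11am,10am,1pm) (11am,9am,10am,9am,11am,12pm,10am) (11am,9am,10am,9am,11am,12pm,1pm) (11am,9am,10am,9am,11am,1pm,10am) (11am,9am,10am,9am,11am,1pm,12pm) (11am,9am,10am,9am,11am,1pm,1pm) (11am,9am,10am,10am,9am,11am,12pm) (11am,9am,10am,10am,9am,11am,1pm) (11am,9am,10am,10am,9am,12pm,11am) (11am,9am,10am,10am,9am,12pm,1pm) (11am,9am,10am,10am,9am,1pm,11am) (11am,9am,10am,10am,9am,1pm,12pm) (11am,9am,10am,10am,9am,1pm,1pm) (11am,9am,10am,10am,11am,9am,12pm) (11am,9am,10am,10am,11am,9am,1pm) (11am,9am,10am,10am,11am,12pm,1pm) (11am,9am,10am,10am,11am,1pm,12pm) (11am,9am,10am,10am,11am,1pm,1pm) (11am,9am,10am,11am,9am,10am,12pm) (11am,9am,10am,11am,9am,10am,1pm) (11am,9am,10am,11am,9am,12pm,1pm) (11am,9am,10am,11am,9am,1pm,12pm) (11am,9am,10am,11am,9am,1pm,1pm) (11am,9am,10am,11am,10am,9am,12pm) (11am,9am,10am,11am,10am,9am,1pm) (11am,9am,10am,11am,10am,12pm,1pm) (11am,9am,10am,11am,10am,1pm,12pm) (11am,9am,10am,11am,10am,1pm,1pm) (11am,9am,10am,12pm,9am,10am,1pm) (11am,9am,10am,12pm,9am,11am,1pm) (11am,9am,10am,12pm,9am,1pm,1pm) (11am,9am,10am,12pm,10am,9am,1pm) (11am,9am,10am,12pm,10am,11am,1pm) (11am,9am,10am,12pm,10am,1pm,1pm) (11am,9am,10am,12pm,11am,9am,1pm) (11am,9am,10am,12pm,11am,10am,1pm) (11am,9am,10am,12pm,11am,1pm,1pm) — 45.
Summing: 14 + 45 = 59.

59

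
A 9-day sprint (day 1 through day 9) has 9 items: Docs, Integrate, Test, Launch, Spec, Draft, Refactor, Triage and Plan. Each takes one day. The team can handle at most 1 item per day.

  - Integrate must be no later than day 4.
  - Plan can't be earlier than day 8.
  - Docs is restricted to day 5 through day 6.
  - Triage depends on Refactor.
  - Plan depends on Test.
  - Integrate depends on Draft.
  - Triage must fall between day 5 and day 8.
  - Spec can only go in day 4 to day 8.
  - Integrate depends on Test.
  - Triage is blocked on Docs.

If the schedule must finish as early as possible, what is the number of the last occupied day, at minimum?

The precedence chain requires at least 2 distinct days.
With at most 1 per day and 9 tasks, at least 9 days are needed.
Plan can't be placed before day 8, so the schedule must run through at least day 8.
9 works (last occupied day: day 9): for example Refactor=day 4; Docs=day 5; Spec=day 7; Integrate=day 3; Draft=day 2; Plan=day 8; Launch=day 9; Test=day 1; Triage=day 6.

9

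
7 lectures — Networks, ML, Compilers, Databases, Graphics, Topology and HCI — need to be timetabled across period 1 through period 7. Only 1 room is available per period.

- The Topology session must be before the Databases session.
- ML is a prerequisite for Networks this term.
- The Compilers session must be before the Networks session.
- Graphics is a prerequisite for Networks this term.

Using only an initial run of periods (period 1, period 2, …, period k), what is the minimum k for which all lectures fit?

7

The precedence chain requires at least 2 distinct periods.
With at most 1 per period and 7 lectures, at least 7 periods are needed.
7 works (last occupied period: period 7): for example Graphics=period 3, Databases=period 6, ML=period 1, HCI=period 7, Compilers=period 2, Topology=period 5, Networks=period 4.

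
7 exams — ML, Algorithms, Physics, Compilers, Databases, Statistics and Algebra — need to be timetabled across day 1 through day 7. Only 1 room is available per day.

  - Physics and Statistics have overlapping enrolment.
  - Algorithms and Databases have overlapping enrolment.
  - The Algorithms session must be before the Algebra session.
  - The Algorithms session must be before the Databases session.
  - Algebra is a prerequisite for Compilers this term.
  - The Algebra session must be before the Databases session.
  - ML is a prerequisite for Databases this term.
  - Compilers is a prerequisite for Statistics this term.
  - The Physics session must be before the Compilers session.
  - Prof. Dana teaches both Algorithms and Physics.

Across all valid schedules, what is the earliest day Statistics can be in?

day 5

Precedence pushes Statistics to at least day 4.
Statistics at day 5 is achievable: Databases in day 7, Algorithms in day 1, Statistics in day 5, Physics in day 3, Compilers in day 4, Algebra in day 2, ML in day 6.
Nothing earlier works — the conflict and capacity constraints rule out every day before day 5.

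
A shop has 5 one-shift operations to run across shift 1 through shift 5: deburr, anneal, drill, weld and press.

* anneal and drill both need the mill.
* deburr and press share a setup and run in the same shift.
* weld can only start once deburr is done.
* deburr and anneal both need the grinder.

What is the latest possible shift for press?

shift 4

Press must be in the same shift as deburr, which can't be after shift 4, so press is at most shift 4.
press at shift 4 is achievable: deburr=shift 4, drill=shift 2, anneal=shift 1, press=shift 4, weld=shift 5.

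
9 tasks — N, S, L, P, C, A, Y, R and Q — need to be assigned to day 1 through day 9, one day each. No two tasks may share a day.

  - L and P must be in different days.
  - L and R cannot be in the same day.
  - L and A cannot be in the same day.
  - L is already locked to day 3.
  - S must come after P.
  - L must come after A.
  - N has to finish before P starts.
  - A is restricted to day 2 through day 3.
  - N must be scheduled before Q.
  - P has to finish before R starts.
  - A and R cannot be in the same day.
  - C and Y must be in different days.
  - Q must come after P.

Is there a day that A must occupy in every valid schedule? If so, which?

A's window is day 2–day 3.
L is fixed at day 3, and A can't share a day with L.
So A must be day 2.

day 2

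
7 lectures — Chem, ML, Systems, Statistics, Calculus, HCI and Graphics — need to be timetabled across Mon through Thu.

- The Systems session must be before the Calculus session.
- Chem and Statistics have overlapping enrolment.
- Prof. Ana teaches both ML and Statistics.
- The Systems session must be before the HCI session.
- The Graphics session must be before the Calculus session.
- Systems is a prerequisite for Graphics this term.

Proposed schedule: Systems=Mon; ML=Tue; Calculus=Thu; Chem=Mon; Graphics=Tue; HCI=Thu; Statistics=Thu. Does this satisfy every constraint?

Chem and Statistics have overlapping enrolment — holds.
Prof. Ana teaches both ML and Statistics — holds.
The Systems session must be before the Calculus session — holds.
Systems is a prerequisite for Graphics this term — holds.
The Graphics session must be before the Calculus session — holds.
The Systems session must be before the HCI session — holds.

Yes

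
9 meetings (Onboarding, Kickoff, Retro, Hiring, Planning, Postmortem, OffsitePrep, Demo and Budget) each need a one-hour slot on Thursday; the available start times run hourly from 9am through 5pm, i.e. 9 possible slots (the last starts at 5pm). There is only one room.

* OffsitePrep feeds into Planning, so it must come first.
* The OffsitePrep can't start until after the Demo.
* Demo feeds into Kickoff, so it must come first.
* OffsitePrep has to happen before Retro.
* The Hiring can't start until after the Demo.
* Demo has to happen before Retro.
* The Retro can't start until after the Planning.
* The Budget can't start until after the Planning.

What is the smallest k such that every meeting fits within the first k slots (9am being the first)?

9 slots

The precedence chain requires at least 4 distinct slots.
With at most 1 per slot and 9 meetings, at least 9 slots are needed.
9 works (last occupied slot: 5pm): for example Budget -> 3pm; Retro -> 12pm; Demo -> 9am; Onboarding -> 4pm; Postmortem -> 5pm; Kickoff -> 1pm; Hiring -> 2pm; Planning -> 11am; OffsitePrep -> 10am.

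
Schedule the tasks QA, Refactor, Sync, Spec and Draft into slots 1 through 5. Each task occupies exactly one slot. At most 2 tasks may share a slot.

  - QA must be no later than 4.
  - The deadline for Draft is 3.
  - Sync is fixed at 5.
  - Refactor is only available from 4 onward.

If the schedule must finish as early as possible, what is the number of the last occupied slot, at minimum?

slot 5

With at most 2 per slot and 5 tasks, at least 3 slots are needed.
Sync can't be placed before 5, so the schedule must run through at least slot 5.
5 works (last occupied slot: 5): for example Sync=5, QA=1, Draft=1, Spec=2, Refactor=4.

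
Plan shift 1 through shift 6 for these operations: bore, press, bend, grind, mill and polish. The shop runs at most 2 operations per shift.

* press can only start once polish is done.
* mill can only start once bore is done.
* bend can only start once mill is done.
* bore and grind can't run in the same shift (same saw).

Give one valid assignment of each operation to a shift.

bore in shift 1; polish in shift 1; bend in shift 3; mill in shift 2; grind in shift 3; press in shift 2

Checking: polish(shift 1) before press(shift 2); bore(shift 1) before mill(shift 2); mill(shift 2) before bend(shift 3); bore(shift 1) != grind(shift 3); max 2 per shift (cap 2).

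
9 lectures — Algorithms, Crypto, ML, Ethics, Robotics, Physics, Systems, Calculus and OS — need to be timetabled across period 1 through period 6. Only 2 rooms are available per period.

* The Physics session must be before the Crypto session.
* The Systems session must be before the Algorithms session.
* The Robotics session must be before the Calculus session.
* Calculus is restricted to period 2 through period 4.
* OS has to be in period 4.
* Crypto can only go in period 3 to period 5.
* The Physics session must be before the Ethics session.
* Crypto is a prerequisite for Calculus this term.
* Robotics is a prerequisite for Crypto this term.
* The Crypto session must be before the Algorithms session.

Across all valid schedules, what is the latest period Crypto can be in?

Crypto is available from period 3; Crypto's own window allows nothing later than period 5; downstream work caps Crypto at period 3.
Crypto at period 3 is achievable: Algorithms -> period 5; Calculus -> period 4; Crypto -> period 3; Physics -> period 1; Robotics -> period 1; ML -> period 3; Systems -> period 2; Ethics -> period 2; OS -> period 4.

period 3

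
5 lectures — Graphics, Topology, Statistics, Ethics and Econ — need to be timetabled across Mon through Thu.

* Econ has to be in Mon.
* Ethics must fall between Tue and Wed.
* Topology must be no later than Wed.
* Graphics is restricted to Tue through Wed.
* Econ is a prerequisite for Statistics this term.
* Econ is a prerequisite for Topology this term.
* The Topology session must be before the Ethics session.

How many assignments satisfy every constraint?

Splitting on Graphics: it can be Tue (3), Wed (3). Listing each branch's schedules as (Topology, Statistics, Ethics, Econ):
Graphics=Tue: (Tue,Tue,Wed,Mon) (Tue,Wed,Wed,Mon) (Tue,Thu,Wed,Mon) — 3.
Graphics=Wed: (Tue,Tue,Wed,Mon) (Tue,Wed,Wed,Mon) (Tue,Thu,Wed,Mon) — 3.
Summing: 3 + 3 = 6.

6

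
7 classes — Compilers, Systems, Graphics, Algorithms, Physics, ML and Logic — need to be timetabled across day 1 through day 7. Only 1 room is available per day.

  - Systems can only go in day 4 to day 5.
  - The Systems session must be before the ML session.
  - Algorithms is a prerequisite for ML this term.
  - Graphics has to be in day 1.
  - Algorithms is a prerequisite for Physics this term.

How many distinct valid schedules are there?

58

Splitting on Systems: it can be day 4 (34), day 5 (24). Listing each branch's schedules as (Compilers, Graphics, Algorithms, Physics, ML, Logic) by day number:
Systems=day 4: (2,1,3,5,6,7) (2,1,3,5,7,6) (2,1,3,6,5,7) (2,1,3,6,7,5) (2,1,3,7,5,6) (2,1,3,7,6,5) (2,1,5,6,7,3) (2,1,5,7,6,3) (3,1,2,5,6,7) (3,1,2,5,7,6) (3,1,2,6,5,7) (3,1,2,6,7,5) (3,1,2,7,5,6) (3,1,2,7,6,5) (3,1,5,6,7,2) (3,1,5,7,6,2) (5,1,2,3,6,7) (5,1,2,3,7,6) (5,1,2,6,7,3) (5,1,2,7,6,3) (5,1,3,6,7,2) (5,1,3,7,6,2) (6,1,2,3,5,7) (6,1,2,3,7,5) (6,1,2,5,7,3) (6,1,2,7,5,3) (6,1,3,5,7,2) (6,1,3,7,5,2) (7,1,2,3,5,6) (7,1,2,3,6,5) (7,1,2,5,6,3) (7,1,2,6,5,3) (7,1,3,5,6,2) (7,1,3,6,5,2) — 34.
Systems=day 5: (2,1,3,4,6,7) (2,1,3,4,7,6) (2,1,3,6,7,4) (2,1,3,7,6,4) (2,1,4,6,7,3) (2,1,4,7,6,3) (3,1,2,4,6,7) (3,1,2,4,7,6) (3,1,2,6,7,4) (3,1,2,7,6,4) (3,1,4,6,7,2) (3,1,4,7,6,2) (4,1,2,3,6,7) (4,1,2,3,7,6) (4,1,2,6,7,3) (4,1,2,7,6,3) (4,1,3,6,7,2) (4,1,3,7,6,2) (6,1,2,3,7,4) (6,1,2,4,7,3) (6,1,3,4,7,2) (7,1,2,3,6,4) (7,1,2,4,6,3) (7,1,3,4,6,2) — 24.
Summing: 34 + 24 = 58.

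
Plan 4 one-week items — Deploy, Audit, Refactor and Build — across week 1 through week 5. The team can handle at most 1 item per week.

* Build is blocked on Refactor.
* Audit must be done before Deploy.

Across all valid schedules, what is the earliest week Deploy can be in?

Precedence pushes Deploy to at least week 2.
Deploy at week 2 is achievable: Audit in week 1, Refactor in week 3, Deploy in week 2, Build in week 4.

week 2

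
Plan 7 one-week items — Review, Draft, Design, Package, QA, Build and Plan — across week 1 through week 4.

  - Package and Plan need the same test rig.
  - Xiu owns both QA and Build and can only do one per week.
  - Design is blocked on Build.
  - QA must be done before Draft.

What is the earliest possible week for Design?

week 2

Precedence pushes Design to at least week 2.
Design at week 2 is achievable: Review in week 1; QA in week 2; Plan in week 2; Build in week 1; Package in week 1; Design in week 2; Draft in week 3.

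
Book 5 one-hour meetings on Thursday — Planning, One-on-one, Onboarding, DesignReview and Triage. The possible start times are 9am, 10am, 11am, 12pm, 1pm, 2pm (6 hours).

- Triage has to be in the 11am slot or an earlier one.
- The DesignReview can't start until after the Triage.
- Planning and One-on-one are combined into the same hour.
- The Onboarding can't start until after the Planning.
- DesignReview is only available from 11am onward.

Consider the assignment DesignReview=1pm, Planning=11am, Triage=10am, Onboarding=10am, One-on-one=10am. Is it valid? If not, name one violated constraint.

No. The Onboarding can't start until after the Planning is not satisfied.

The DesignReview can't start until after the Triage — holds.
Planning and One-on-one are combined into the same hour — violated.
The Onboarding can't start until after the Planning — violated.
Triage has to be in the 11am slot or an earlier one — holds.
DesignReview is only available from 11am onward — holds.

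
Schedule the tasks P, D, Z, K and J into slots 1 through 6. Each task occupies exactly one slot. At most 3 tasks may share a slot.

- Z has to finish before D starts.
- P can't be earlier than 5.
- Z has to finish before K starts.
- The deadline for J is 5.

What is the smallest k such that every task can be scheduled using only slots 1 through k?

5

The precedence chain requires at least 2 distinct slots.
With at most 3 per slot and 5 tasks, at least 2 slots are needed.
P can't be placed before 5, so the schedule must run through at least slot 5.
5 works (last occupied slot: 5): for example Z in 1; K in 2; D in 2; P in 5; J in 1.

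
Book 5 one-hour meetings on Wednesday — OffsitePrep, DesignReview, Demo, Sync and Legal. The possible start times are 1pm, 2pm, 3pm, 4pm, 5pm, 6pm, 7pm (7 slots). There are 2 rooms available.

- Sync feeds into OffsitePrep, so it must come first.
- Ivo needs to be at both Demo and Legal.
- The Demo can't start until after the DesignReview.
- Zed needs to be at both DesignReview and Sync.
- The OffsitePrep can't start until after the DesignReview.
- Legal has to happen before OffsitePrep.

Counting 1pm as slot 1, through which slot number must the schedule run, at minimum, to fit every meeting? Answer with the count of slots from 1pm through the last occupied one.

The precedence chain requires at least 2 distinct slots.
With at most 2 per slot and 5 meetings, at least 3 slots are needed.
3 works (last occupied slot: 3pm): for example Legal=1pm; Demo=2pm; OffsitePrep=3pm; Sync=2pm; DesignReview=1pm.

3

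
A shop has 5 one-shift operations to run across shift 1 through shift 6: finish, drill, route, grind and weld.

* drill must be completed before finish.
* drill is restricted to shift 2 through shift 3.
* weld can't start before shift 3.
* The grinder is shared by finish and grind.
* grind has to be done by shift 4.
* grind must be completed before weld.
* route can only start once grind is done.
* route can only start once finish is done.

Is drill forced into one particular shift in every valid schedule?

drill can be shift 2 (e.g. drill -> shift 2, weld -> shift 3, route -> shift 4, grind -> shift 1, finish -> shift 3) or shift 3 (e.g. drill -> shift 3; grind -> shift 1; weld -> shift 3; finish -> shift 4; route -> shift 5).

No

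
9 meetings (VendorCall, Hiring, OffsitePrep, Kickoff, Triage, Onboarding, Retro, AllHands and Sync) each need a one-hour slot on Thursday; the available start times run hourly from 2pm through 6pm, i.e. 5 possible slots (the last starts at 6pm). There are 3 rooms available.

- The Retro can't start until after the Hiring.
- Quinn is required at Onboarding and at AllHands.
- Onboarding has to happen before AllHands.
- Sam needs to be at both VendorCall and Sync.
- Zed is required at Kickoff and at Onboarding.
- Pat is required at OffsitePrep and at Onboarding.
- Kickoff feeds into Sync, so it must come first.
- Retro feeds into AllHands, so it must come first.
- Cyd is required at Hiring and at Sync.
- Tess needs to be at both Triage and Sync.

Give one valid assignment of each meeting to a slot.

Triage=4pm, Kickoff=2pm, OffsitePrep=4pm, Hiring=2pm, Retro=3pm, Sync=3pm, AllHands=4pm, Onboarding=3pm, VendorCall=2pm

Checking: Hiring(2pm) before Retro(3pm); Retro(3pm) before AllHands(4pm); Onboarding(3pm) before AllHands(4pm); Kickoff(2pm) before Sync(3pm); VendorCall(2pm) != Sync(3pm); Triage(4pm) != Sync(3pm); OffsitePrep(4pm) != Onboarding(3pm); Hiring(2pm) != Sync(3pm); Onboarding(3pm) != AllHands(4pm); Kickoff(2pm) != Onboarding(3pm); max 3 per slot (cap 3).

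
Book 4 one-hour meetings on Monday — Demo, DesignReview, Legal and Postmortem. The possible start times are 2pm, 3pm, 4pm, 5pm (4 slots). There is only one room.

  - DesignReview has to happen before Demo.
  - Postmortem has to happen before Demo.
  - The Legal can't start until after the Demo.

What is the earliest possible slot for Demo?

4pm

Precedence pushes Demo to at least 3pm; downstream work caps Demo at 4pm.
Demo at 4pm is achievable: Postmortem in 3pm, Legal in 5pm, DesignReview in 2pm, Demo in 4pm.
Nothing earlier works — the capacity limit rule out every slot before 4pm.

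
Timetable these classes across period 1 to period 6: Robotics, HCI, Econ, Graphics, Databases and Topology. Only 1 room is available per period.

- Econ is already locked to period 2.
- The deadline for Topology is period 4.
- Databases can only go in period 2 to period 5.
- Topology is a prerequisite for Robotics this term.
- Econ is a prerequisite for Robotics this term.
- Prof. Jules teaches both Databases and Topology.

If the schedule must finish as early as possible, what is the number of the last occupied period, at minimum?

The precedence chain requires at least 2 distinct periods.
With at most 1 per period and 6 classes, at least 6 periods are needed.
Propagating the time windows through the other constraints, Robotics can't land before period 3, so the schedule must run through at least period 3.
6 works (last occupied period: period 6): for example Robotics=period 4; HCI=period 5; Graphics=period 6; Databases=period 3; Topology=period 1; Econ=period 2.

6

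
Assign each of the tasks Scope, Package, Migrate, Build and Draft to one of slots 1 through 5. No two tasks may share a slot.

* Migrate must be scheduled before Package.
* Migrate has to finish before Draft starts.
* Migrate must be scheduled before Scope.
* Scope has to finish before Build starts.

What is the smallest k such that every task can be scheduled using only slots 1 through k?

5

The precedence chain requires at least 3 distinct slots.
With at most 1 per slot and 5 tasks, at least 5 slots are needed.
5 works (last occupied slot: 5): for example Package=3, Draft=5, Scope=2, Build=4, Migrate=1.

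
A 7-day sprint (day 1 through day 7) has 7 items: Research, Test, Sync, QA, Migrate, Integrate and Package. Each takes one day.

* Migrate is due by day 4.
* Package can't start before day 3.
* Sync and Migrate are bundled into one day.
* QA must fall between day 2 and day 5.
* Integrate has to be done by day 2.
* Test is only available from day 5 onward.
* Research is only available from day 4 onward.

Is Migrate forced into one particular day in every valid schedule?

No

Migrate can be day 1 (e.g. Test -> day 5; Integrate -> day 1; Research -> day 4; Migrate -> day 1; QA -> day 2; Package -> day 3; Sync -> day 1) or day 2 (e.g. Research -> day 4, Package -> day 3, Integrate -> day 1, QA -> day 2, Test -> day 5, Migrate -> day 2, Sync -> day 2).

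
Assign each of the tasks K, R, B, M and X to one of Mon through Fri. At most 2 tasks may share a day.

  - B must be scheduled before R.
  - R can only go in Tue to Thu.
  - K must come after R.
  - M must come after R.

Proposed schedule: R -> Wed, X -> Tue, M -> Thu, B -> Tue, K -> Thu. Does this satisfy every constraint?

At most 2 tasks may share a day — holds.
B must be scheduled before R — holds.
M must come after R — holds.
R can only go in Tue to Thu — holds.
K must come after R — holds.

Yes, all constraints hold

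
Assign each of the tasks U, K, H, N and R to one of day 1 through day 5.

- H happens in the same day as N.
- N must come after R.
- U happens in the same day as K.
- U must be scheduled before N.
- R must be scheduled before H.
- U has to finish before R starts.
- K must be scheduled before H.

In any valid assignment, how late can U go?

Downstream work caps U at day 3.
U at day 3 is achievable: K=day 3; R=day 4; U=day 3; H=day 5; N=day 5.

day 3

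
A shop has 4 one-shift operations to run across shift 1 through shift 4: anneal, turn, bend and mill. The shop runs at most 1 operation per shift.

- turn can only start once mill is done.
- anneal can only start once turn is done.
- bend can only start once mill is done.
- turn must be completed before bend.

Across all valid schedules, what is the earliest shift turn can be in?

Precedence pushes turn to at least shift 2; downstream work caps turn at shift 3.
turn at shift 2 is achievable: mill in shift 1, turn in shift 2, bend in shift 3, anneal in shift 4.

shift 2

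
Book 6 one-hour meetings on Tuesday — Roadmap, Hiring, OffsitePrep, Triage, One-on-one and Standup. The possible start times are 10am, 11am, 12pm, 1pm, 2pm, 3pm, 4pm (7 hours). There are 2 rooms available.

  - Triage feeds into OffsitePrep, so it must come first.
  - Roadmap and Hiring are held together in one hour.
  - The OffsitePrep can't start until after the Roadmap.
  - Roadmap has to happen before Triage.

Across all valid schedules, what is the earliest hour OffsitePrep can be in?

12pm

Precedence pushes OffsitePrep to at least 12pm.
OffsitePrep at 12pm is achievable: Roadmap -> 10am; Triage -> 11am; Standup -> 12pm; One-on-one -> 11am; Hiring -> 10am; OffsitePrep -> 12pm.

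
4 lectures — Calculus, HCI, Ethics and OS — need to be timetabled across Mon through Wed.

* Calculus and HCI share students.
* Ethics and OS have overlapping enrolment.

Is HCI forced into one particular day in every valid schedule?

HCI can be Mon (e.g. OS -> Tue, Ethics -> Mon, Calculus -> Tue, HCI -> Mon) or Tue (e.g. HCI in Tue; Ethics in Mon; Calculus in Mon; OS in Tue).

No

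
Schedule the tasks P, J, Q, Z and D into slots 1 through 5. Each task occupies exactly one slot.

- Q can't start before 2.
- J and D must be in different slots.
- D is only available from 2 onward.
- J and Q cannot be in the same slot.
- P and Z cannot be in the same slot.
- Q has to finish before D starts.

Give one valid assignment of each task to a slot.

P=1, Z=2, Q=2, J=1, D=3

Checking: Q(2) before D(3); P(1) != Z(2); J(1) != D(3); J(1) != Q(2); Q=2 in [2,5]; D=3 in [2,5].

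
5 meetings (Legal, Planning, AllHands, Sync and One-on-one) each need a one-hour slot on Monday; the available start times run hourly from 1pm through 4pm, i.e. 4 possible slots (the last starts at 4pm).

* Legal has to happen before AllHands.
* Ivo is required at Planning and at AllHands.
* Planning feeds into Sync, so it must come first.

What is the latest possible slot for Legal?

3pm

Downstream work caps Legal at 3pm.
Legal at 3pm is achievable: AllHands in 4pm; Sync in 2pm; One-on-one in 1pm; Legal in 3pm; Planning in 1pm.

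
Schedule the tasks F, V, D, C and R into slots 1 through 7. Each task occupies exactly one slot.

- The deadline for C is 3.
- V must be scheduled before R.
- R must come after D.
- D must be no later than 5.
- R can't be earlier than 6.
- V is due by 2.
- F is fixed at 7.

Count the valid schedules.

Splitting on V: it can be 1 (30), 2 (30). Listing each branch's schedules as (F, D, C, R):
V=1: (7,1,1,6) (7,1,1,7) (7,1,2,6) (7,1,2,7) (7,1,3,6) (7,1,3,7) (7,2,1,6) (7,2,1,7) (7,2,2,6) (7,2,2,7) (7,2,3,6) (7,2,3,7) (7,3,1,6) (7,3,1,7) (7,3,2,6) (7,3,2,7) (7,3,3,6) (7,3,3,7) (7,4,1,6) (7,4,1,7) (7,4,2,6) (7,4,2,7) (7,4,3,6) (7,4,3,7) (7,5,1,6) (7,5,1,7) (7,5,2,6) (7,5,2,7) (7,5,3,6) (7,5,3,7) — 30.
V=2: (7,1,1,6) (7,1,1,7) (7,1,2,6) (7,1,2,7) (7,1,3,6) (7,1,3,7) (7,2,1,6) (7,2,1,7) (7,2,2,6) (7,2,2,7) (7,2,3,6) (7,2,3,7) (7,3,1,6) (7,3,1,7) (7,3,2,6) (7,3,2,7) (7,3,3,6) (7,3,3,7) (7,4,1,6) (7,4,1,7) (7,4,2,6) (7,4,2,7) (7,4,3,6) (7,4,3,7) (7,5,1,6) (7,5,1,7) (7,5,2,6) (7,5,2,7) (7,5,3,6) (7,5,3,7) — 30.
Summing: 30 + 30 = 60.

60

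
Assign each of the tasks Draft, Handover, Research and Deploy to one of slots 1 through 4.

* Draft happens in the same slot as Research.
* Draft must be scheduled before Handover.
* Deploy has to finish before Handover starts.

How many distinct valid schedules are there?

Splitting on Draft: it can be 1 (6), 2 (5), 3 (3). Listing each branch's schedules as (Handover, Research, Deploy):
Draft=1: (2,1,1) (3,1,1) (3,1,2) (4,1,1) (4,1,2) (4,1,3) — 6.
Draft=2: (3,2,1) (3,2,2) (4,2,1) (4,2,2) (4,2,3) — 5.
Draft=3: (4,3,1) (4,3,2) (4,3,3) — 3.
Summing: 6 + 5 + 3 = 14.

14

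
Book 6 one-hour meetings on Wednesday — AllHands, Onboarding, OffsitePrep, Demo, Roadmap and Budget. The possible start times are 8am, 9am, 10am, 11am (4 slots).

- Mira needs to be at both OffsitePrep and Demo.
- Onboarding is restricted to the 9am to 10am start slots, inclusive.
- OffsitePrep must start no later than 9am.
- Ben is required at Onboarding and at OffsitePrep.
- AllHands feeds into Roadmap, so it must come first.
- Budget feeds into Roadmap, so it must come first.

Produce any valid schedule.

Budget=8am; Demo=9am; Roadmap=9am; AllHands=8am; Onboarding=9am; OffsitePrep=8am

Checking: AllHands(8am) before Roadmap(9am); Budget(8am) before Roadmap(9am); OffsitePrep(8am) != Demo(9am); Onboarding(9am) != OffsitePrep(8am); Onboarding=9am in [9am,10am]; OffsitePrep=8am in [8am,9am].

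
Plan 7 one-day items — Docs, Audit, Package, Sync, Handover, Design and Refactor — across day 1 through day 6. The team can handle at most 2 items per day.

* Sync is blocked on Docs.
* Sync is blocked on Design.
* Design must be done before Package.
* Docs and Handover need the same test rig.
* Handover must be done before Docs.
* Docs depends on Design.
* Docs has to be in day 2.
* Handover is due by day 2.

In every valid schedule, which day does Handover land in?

day 1

Handover's window is day 1–day 2.
Docs is fixed at day 2, and Handover can't share a day with Docs.
So Handover must be day 1.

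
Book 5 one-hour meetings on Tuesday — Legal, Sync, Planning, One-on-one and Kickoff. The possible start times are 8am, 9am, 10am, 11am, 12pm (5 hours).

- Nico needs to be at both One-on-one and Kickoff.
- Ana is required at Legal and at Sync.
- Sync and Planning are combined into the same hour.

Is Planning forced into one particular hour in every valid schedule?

No

Planning can be 8am (e.g. One-on-one in 8am; Kickoff in 9am; Legal in 9am; Sync in 8am; Planning in 8am) or 9am (e.g. Legal in 8am, One-on-one in 8am, Planning in 9am, Sync in 9am, Kickoff in 9am).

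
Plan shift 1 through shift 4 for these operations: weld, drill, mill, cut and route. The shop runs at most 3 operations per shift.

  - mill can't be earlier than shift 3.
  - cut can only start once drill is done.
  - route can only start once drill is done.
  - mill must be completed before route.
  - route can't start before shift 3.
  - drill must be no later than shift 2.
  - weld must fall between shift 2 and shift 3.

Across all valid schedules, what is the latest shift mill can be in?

shift 3

Mill is available from shift 3; downstream work caps mill at shift 3.
mill at shift 3 is achievable: route=shift 4; drill=shift 1; mill=shift 3; weld=shift 2; cut=shift 2.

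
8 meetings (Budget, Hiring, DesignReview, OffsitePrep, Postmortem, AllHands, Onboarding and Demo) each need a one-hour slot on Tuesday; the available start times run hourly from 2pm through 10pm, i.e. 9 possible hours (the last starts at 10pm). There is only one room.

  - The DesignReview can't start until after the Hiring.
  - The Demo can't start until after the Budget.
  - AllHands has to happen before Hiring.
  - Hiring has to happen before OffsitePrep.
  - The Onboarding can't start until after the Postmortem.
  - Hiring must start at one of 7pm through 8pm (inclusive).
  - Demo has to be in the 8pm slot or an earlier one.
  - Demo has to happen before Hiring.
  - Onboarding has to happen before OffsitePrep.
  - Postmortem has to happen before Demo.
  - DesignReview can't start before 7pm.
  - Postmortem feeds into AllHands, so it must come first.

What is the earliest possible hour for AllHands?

3pm

Precedence pushes AllHands to at least 3pm; downstream work caps AllHands at 7pm.
AllHands at 3pm is achievable: AllHands in 3pm; Demo in 5pm; Hiring in 7pm; Budget in 4pm; OffsitePrep in 9pm; DesignReview in 8pm; Onboarding in 6pm; Postmortem in 2pm.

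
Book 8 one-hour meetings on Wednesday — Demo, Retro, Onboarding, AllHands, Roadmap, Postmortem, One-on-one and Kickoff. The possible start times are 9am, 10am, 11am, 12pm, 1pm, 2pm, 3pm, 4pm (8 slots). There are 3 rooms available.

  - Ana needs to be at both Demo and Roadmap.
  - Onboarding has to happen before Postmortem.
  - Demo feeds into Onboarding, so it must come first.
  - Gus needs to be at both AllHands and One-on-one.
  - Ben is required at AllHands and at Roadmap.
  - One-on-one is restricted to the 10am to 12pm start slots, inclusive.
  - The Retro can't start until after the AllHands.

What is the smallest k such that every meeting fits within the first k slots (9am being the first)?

3

The precedence chain requires at least 3 distinct slots.
With at most 3 per slot and 8 meetings, at least 3 slots are needed.
3 works (last occupied slot: 11am): for example Kickoff=9am; Roadmap=11am; Postmortem=11am; Retro=10am; Demo=9am; Onboarding=10am; AllHands=9am; One-on-one=10am.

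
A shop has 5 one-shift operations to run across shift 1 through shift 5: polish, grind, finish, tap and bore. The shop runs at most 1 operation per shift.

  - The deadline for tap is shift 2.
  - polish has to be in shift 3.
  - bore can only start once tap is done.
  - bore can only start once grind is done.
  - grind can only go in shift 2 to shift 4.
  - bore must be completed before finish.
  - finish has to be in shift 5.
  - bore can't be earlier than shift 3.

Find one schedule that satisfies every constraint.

polish in shift 3, grind in shift 2, finish in shift 5, bore in shift 4, tap in shift 1

Checking: tap(shift 1) before bore(shift 4); bore(shift 4) before finish(shift 5); grind(shift 2) before bore(shift 4); polish=shift 3 in [shift 3,shift 3]; bore=shift 4 in [shift 3,shift 5]; grind=shift 2 in [shift 2,shift 4]; tap=shift 1 in [shift 1,shift 2]; finish=shift 5 in [shift 5,shift 5]; max 1 per shift (cap 1).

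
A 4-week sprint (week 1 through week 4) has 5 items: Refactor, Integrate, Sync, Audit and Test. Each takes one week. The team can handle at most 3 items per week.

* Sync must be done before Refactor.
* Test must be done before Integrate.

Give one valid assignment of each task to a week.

Sync=week 1; Integrate=week 2; Audit=week 1; Refactor=week 2; Test=week 1

Checking: Sync(week 1) before Refactor(week 2); Test(week 1) before Integrate(week 2); max 3 per week (cap 3).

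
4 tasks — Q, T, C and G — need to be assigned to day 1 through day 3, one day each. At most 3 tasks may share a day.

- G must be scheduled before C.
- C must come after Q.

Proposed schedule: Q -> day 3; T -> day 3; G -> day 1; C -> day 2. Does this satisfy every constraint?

G must be scheduled before C — holds.
C must come after Q — violated.
At most 3 tasks may share a day — holds.

No. C must come after Q is not satisfied.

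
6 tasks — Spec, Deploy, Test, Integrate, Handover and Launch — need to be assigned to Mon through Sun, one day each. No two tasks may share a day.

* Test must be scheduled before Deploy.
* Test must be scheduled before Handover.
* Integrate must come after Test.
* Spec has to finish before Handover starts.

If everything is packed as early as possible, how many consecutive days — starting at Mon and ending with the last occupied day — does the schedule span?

6

The precedence chain requires at least 2 distinct days.
With at most 1 per day and 6 tasks, at least 6 days are needed.
6 works (last occupied day: Sat): for example Deploy in Thu; Handover in Wed; Test in Mon; Integrate in Fri; Spec in Tue; Launch in Sat.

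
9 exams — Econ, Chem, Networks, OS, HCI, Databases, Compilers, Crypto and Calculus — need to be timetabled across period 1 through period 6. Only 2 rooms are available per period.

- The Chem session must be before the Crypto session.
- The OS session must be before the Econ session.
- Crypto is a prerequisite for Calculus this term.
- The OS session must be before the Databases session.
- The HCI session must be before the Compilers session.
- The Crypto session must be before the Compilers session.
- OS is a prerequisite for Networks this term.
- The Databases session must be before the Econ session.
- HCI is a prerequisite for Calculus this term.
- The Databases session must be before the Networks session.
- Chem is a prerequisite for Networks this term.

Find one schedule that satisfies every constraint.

Chem in period 1; Crypto in period 2; Databases in period 2; HCI in period 4; Networks in period 3; OS in period 1; Econ in period 3; Calculus in period 5; Compilers in period 5

Checking: HCI(period 4) before Calculus(period 5); Chem(period 1) before Networks(period 3); Databases(period 2) before Econ(period 3); HCI(period 4) before Compilers(period 5); Crypto(period 2) before Calculus(period 5); OS(period 1) before Databases(period 2); Chem(period 1) before Crypto(period 2); OS(period 1) before Econ(period 3); OS(period 1) before Networks(period 3); Crypto(period 2) before Compilers(period 5); Databases(period 2) before Networks(period 3); max 2 per period (cap 2).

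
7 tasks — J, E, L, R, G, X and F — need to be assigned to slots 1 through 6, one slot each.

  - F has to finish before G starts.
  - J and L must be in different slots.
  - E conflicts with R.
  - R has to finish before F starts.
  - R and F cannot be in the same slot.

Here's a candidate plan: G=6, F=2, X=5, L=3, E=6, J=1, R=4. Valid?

R and F cannot be in the same slot — holds.
J and L must be in different slots — holds.
F has to finish before G starts — holds.
E conflicts with R — holds.
R has to finish before F starts — violated.

Invalid. R has to finish before F starts.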